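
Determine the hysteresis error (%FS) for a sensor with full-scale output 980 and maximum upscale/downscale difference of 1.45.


Hysteresis = (max difference / full scale) * 100%.
H = (1.45 / 980) * 100
H = 0.148 %FS

0.148 %FS


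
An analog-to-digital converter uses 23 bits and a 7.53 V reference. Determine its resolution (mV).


The resolution (LSB) of an ADC is Vref / 2^n.
LSB = 7.53 / 2^23
LSB = 7.53 / 8388608
LSB = 9e-07 V = 0.00089765 mV

0.00089765 mV


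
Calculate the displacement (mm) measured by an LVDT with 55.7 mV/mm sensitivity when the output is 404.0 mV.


Displacement = Vout / sensitivity.
d = 404.0 / 55.7
d = 7.253 mm

7.253 mm


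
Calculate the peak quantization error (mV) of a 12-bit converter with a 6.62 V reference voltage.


The maximum quantization error is +/- LSB/2.
LSB = Vref / 2^n = 6.62 / 4096 = 0.00161621 V
Max error = LSB / 2 = 0.00161621 / 2 = 0.00080811 V
Max error = 0.8081 mV

0.8081 mV


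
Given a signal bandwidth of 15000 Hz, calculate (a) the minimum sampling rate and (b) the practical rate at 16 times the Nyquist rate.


By Nyquist theorem, fs_min = 2 * fmax.
fs_min = 2 * 15000 = 30000 Hz
Practical rate = 16 * fs_min = 16 * 30000 = 480000 Hz

fs_min = 30000 Hz, fs_practical = 480000 Hz


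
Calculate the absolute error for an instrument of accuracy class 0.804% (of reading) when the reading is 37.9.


Absolute error = (accuracy% / 100) * reading.
Error = (0.804 / 100) * 37.9
Error = 0.00804 * 37.9
Error = 0.3047

0.3047


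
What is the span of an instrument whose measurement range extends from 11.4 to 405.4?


Span = upper range - lower range.
Span = 405.4 - (11.4)
Span = 394.0

394.0


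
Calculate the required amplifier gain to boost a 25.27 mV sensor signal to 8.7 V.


Gain = Vout / Vin (converting to same units).
G = 8.7 V / 25.27 mV
G = 8700.0 mV / 25.27 mV
G = 344.28

344.28


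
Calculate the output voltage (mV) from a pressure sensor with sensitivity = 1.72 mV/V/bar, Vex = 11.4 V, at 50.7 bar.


Output = sensitivity * Vex * P.
Vout = 1.72 * 11.4 * 50.7
Vout = 19.608 * 50.7
Vout = 994.13 mV

994.13 mV


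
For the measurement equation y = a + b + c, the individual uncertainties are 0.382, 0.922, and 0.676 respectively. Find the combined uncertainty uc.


For a sum of independent quantities, uc = sqrt(u1^2 + u2^2 + u3^2).
uc = sqrt(0.382^2 + 0.922^2 + 0.676^2)
uc = sqrt(0.145924 + 0.850084 + 0.456976)
uc = 1.2054

1.2054


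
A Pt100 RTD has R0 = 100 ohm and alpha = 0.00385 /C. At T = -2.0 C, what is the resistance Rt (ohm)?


The RTD equation: Rt = R0 * (1 + alpha * T).
Rt = 100 * (1 + 0.00385 * -2.0)
Rt = 100 * (1 + -0.0077)
Rt = 100 * 0.9923
Rt = 99.23 ohm

99.23 ohm


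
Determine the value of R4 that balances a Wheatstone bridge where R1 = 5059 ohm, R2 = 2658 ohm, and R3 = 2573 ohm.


At balance: R1*R4 = R2*R3, so R4 = R2*R3/R1.
R4 = 2658 * 2573 / 5059
R4 = 6839034 / 5059
R4 = 1351.85 ohm

1351.85 ohm


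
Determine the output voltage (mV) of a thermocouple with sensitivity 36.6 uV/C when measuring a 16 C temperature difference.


The thermocouple output V = sensitivity * dT.
V = 36.6 uV/C * 16 C
V = 585.6 uV
V = 0.586 mV

0.586 mV


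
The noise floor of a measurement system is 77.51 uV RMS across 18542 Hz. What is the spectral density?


Noise spectral density = Vrms / sqrt(BW).
NSD = 77.51 / sqrt(18542)
NSD = 77.51 / 136.169
NSD = 0.5692 uV/sqrt(Hz)

0.5692 uV/sqrt(Hz)


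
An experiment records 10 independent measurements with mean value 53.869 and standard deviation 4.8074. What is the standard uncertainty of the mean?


The standard uncertainty for Type A evaluation is u = s / sqrt(n).
u = 4.8074 / sqrt(10)
u = 4.8074 / 3.1623
u = 1.5202

1.5202


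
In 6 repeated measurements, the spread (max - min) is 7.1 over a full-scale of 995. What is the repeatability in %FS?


Repeatability = (spread / full scale) * 100%.
R = (7.1 / 995) * 100
R = 0.714 %FS

0.714 %FS


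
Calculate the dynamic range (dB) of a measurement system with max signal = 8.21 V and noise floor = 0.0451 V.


Dynamic range = 20 * log10(Vmax / Vnoise).
DR = 20 * log10(8.21 / 0.0451)
DR = 20 * log10(182.04)
DR = 45.2 dB

45.2 dB


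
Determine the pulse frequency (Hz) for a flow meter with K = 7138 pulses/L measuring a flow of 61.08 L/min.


Frequency = K * Q / 60 (converting L/min to L/s).
f = 7138 * 61.08 / 60
f = 435989.04 / 60
f = 7266.48 Hz

7266.48 Hz


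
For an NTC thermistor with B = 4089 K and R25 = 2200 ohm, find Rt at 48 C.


NTC thermistor equation: Rt = R25 * exp(B * (1/T - 1/T25)).
T in Kelvin: 321.15 K, T25 = 298.15 K
1/T - 1/T25 = 1/321.15 - 1/298.15 = -0.00024021
B * (1/T - 1/T25) = 4089 * -0.00024021 = -0.9822
Rt = 2200 * exp(-0.9822) = 823.9 ohm

823.9 ohm


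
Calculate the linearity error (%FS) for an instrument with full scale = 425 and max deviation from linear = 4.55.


Linearity error = (max deviation / full scale) * 100%.
Linearity = (4.55 / 425) * 100
Linearity = 1.071 %FS

1.071 %FS


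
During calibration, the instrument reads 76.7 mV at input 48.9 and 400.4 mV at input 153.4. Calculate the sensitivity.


Sensitivity = (y2 - y1) / (x2 - x1).
S = (400.4 - 76.7) / (153.4 - 48.9)
S = 323.7 / 104.5
S = 3.0976 mV/unit

3.0976 mV/unit


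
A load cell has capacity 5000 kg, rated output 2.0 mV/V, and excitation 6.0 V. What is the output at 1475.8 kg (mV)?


Vout = rated_output * Vex * (load / capacity).
Vout = 2.0 * 6.0 * (1475.8 / 5000)
Vout = 2.0 * 6.0 * 0.29516
Vout = 3.542 mV

3.542 mV


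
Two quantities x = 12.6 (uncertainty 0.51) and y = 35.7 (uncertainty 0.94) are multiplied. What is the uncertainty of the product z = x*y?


For a product z = x*y, the relative uncertainty is:
uz/z = sqrt((ux/x)^2 + (uy/y)^2)
Relative uncertainties: ux/x = 0.51/12.6 = 0.040476
uy/y = 0.94/35.7 = 0.026331
z = 12.6 * 35.7 = 449.8
uz = 449.8 * sqrt(0.040476^2 + 0.026331^2) = 21.72

21.72


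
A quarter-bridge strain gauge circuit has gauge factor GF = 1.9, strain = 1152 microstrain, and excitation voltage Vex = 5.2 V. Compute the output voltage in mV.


Quarter bridge output: Vout = (GF * epsilon * Vex) / 4.
Vout = (1.9 * 1152e-6 * 5.2) / 4
Vout = 0.01138176 / 4 V
Vout = 0.00284544 V = 2.8454 mV

2.8454 mV


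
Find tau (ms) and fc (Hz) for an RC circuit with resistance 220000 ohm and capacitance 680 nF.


Time constant: tau = R * C.
tau = 220000 * 6.80e-07 = 0.1496 s
tau = 149.6 ms
Cutoff frequency: fc = 1 / (2*pi*R*C).
fc = 1 / (2*pi*0.1496) = 1.06 Hz

tau = 149.6 ms, fc = 1.06 Hz


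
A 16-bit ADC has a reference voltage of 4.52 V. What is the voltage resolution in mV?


The resolution (LSB) of an ADC is Vref / 2^n.
LSB = 4.52 / 2^16
LSB = 4.52 / 65536
LSB = 6.897e-05 V = 0.06896973 mV

0.06896973 mV


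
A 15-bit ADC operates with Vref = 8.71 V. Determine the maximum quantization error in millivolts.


The maximum quantization error is +/- LSB/2.
LSB = Vref / 2^n = 8.71 / 32768 = 0.00026581 V
Max error = LSB / 2 = 0.00026581 / 2 = 0.0001329 V
Max error = 0.1329 mV

0.1329 mV


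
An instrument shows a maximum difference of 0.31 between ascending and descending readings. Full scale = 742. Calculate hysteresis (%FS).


Hysteresis = (max difference / full scale) * 100%.
H = (0.31 / 742) * 100
H = 0.042 %FS

0.042 %FS


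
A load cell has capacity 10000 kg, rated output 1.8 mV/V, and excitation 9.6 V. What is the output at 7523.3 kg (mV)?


Vout = rated_output * Vex * (load / capacity).
Vout = 1.8 * 9.6 * (7523.3 / 10000)
Vout = 1.8 * 9.6 * 0.75233
Vout = 13.0 mV

13.0 mV


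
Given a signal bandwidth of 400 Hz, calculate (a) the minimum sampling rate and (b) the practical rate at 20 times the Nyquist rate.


By Nyquist theorem, fs_min = 2 * fmax.
fs_min = 2 * 400 = 800 Hz
Practical rate = 20 * fs_min = 20 * 800 = 16000 Hz

fs_min = 800 Hz, fs_practical = 16000 Hz


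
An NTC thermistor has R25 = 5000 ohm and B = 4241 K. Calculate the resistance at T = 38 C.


NTC thermistor equation: Rt = R25 * exp(B * (1/T - 1/T25)).
T in Kelvin: 311.15 K, T25 = 298.15 K
1/T - 1/T25 = 1/311.15 - 1/298.15 = -0.00014013
B * (1/T - 1/T25) = 4241 * -0.00014013 = -0.5943
Rt = 5000 * exp(-0.5943) = 2759.7 ohm

2759.7 ohm


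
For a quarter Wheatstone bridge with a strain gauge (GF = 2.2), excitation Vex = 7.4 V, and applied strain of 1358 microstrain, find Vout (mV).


Quarter bridge output: Vout = (GF * epsilon * Vex) / 4.
Vout = (2.2 * 1358e-6 * 7.4) / 4
Vout = 0.02210824 / 4 V
Vout = 0.00552706 V = 5.5271 mV

5.5271 mV


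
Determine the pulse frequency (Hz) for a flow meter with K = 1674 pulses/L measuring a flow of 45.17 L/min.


Frequency = K * Q / 60 (converting L/min to L/s).
f = 1674 * 45.17 / 60
f = 75614.58 / 60
f = 1260.24 Hz

1260.24 Hz


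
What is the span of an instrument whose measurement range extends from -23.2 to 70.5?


Span = upper range - lower range.
Span = 70.5 - (-23.2)
Span = 93.7

93.7


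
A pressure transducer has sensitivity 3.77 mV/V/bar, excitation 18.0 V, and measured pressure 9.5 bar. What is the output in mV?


Output = sensitivity * Vex * P.
Vout = 3.77 * 18.0 * 9.5
Vout = 67.86 * 9.5
Vout = 644.67 mV

644.67 mV


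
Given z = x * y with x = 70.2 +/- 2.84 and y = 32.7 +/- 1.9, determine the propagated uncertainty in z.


For a product z = x*y, the relative uncertainty is:
uz/z = sqrt((ux/x)^2 + (uy/y)^2)
Relative uncertainties: ux/x = 2.84/70.2 = 0.040456
uy/y = 1.9/32.7 = 0.058104
z = 70.2 * 32.7 = 2295.5
uz = 2295.5 * sqrt(0.040456^2 + 0.058104^2) = 162.526

162.526


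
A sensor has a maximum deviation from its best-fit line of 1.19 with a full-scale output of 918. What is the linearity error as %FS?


Linearity error = (max deviation / full scale) * 100%.
Linearity = (1.19 / 918) * 100
Linearity = 0.13 %FS

0.13 %FS


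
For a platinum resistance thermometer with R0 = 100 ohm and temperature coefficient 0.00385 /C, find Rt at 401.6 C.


The RTD equation: Rt = R0 * (1 + alpha * T).
Rt = 100 * (1 + 0.00385 * 401.6)
Rt = 100 * (1 + 1.54616)
Rt = 100 * 2.54616
Rt = 254.616 ohm

254.616 ohm


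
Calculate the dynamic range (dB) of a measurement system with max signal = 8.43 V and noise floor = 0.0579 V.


Dynamic range = 20 * log10(Vmax / Vnoise).
DR = 20 * log10(8.43 / 0.0579)
DR = 20 * log10(145.6)
DR = 43.26 dB

43.26 dB


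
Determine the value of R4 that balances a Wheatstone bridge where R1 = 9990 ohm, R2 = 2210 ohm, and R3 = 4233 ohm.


At balance: R1*R4 = R2*R3, so R4 = R2*R3/R1.
R4 = 2210 * 4233 / 9990
R4 = 9354930 / 9990
R4 = 936.43 ohm

936.43 ohm


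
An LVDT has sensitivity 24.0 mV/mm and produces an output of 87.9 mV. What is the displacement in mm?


Displacement = Vout / sensitivity.
d = 87.9 / 24.0
d = 3.663 mm

3.663 mm


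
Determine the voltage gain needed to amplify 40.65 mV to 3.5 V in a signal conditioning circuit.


Gain = Vout / Vin (converting to same units).
G = 3.5 V / 40.65 mV
G = 3500.0 mV / 40.65 mV
G = 86.1

86.1


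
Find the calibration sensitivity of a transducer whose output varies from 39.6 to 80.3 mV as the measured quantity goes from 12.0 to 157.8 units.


Sensitivity = (y2 - y1) / (x2 - x1).
S = (80.3 - 39.6) / (157.8 - 12.0)
S = 40.7 / 145.8
S = 0.2791 mV/unit

0.2791 mV/unit


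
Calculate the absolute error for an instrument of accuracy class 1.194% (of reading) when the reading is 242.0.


Absolute error = (accuracy% / 100) * reading.
Error = (1.194 / 100) * 242.0
Error = 0.01194 * 242.0
Error = 2.8895

2.8895


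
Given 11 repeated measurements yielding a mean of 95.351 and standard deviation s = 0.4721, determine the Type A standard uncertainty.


The standard uncertainty for Type A evaluation is u = s / sqrt(n).
u = 0.4721 / sqrt(11)
u = 0.4721 / 3.3166
u = 0.1423

0.1423


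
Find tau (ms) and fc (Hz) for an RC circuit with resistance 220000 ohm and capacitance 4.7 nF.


Time constant: tau = R * C.
tau = 220000 * 4.70e-09 = 0.001034 s
tau = 1.034 ms
Cutoff frequency: fc = 1 / (2*pi*R*C).
fc = 1 / (2*pi*0.001034) = 153.92 Hz

tau = 1.034 ms, fc = 153.92 Hz


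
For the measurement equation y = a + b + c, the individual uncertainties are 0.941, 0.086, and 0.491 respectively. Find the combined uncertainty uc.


For a sum of independent quantities, uc = sqrt(u1^2 + u2^2 + u3^2).
uc = sqrt(0.941^2 + 0.086^2 + 0.491^2)
uc = sqrt(0.885481 + 0.007396 + 0.241081)
uc = 1.0649

1.0649


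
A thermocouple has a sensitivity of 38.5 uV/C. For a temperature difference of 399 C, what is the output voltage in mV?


The thermocouple output V = sensitivity * dT.
V = 38.5 uV/C * 399 C
V = 15361.5 uV
V = 15.361 mV

15.361 mV


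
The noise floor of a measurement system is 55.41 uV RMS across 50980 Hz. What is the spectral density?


Noise spectral density = Vrms / sqrt(BW).
NSD = 55.41 / sqrt(50980)
NSD = 55.41 / 225.7875
NSD = 0.2454 uV/sqrt(Hz)

0.2454 uV/sqrt(Hz)


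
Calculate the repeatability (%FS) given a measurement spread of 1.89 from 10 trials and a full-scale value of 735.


Repeatability = (spread / full scale) * 100%.
R = (1.89 / 735) * 100
R = 0.257 %FS

0.257 %FS


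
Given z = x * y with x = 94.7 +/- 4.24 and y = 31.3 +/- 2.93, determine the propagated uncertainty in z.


For a product z = x*y, the relative uncertainty is:
uz/z = sqrt((ux/x)^2 + (uy/y)^2)
Relative uncertainties: ux/x = 4.24/94.7 = 0.044773
uy/y = 2.93/31.3 = 0.09361
z = 94.7 * 31.3 = 2964.1
uz = 2964.1 * sqrt(0.044773^2 + 0.09361^2) = 307.575

307.575


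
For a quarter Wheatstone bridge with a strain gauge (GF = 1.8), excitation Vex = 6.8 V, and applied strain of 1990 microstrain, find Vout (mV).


Quarter bridge output: Vout = (GF * epsilon * Vex) / 4.
Vout = (1.8 * 1990e-6 * 6.8) / 4
Vout = 0.0243576 / 4 V
Vout = 0.0060894 V = 6.0894 mV

6.0894 mV


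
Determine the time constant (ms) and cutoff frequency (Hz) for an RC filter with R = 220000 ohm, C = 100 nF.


Time constant: tau = R * C.
tau = 220000 * 1.00e-07 = 0.022 s
tau = 22.0 ms
Cutoff frequency: fc = 1 / (2*pi*R*C).
fc = 1 / (2*pi*0.022) = 7.23 Hz

tau = 22.0 ms, fc = 7.23 Hz


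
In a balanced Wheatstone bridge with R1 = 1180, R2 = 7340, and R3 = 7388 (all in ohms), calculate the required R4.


At balance: R1*R4 = R2*R3, so R4 = R2*R3/R1.
R4 = 7340 * 7388 / 1180
R4 = 54227920 / 1180
R4 = 45955.86 ohm

45955.86 ohm


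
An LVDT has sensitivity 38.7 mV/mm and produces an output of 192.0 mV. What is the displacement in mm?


Displacement = Vout / sensitivity.
d = 192.0 / 38.7
d = 4.961 mm

4.961 mm


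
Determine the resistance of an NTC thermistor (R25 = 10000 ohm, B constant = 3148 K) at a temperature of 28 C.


NTC thermistor equation: Rt = R25 * exp(B * (1/T - 1/T25)).
T in Kelvin: 301.15 K, T25 = 298.15 K
1/T - 1/T25 = 1/301.15 - 1/298.15 = -3.341e-05
B * (1/T - 1/T25) = 3148 * -3.341e-05 = -0.1052
Rt = 10000 * exp(-0.1052) = 9001.6 ohm

9001.6 ohm


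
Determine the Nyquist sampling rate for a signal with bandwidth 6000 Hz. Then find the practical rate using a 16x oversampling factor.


By Nyquist theorem, fs_min = 2 * fmax.
fs_min = 2 * 6000 = 12000 Hz
Practical rate = 16 * fs_min = 16 * 12000 = 192000 Hz

fs_min = 12000 Hz, fs_practical = 192000 Hz


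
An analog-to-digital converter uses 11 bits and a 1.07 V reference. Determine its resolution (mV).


The resolution (LSB) of an ADC is Vref / 2^n.
LSB = 1.07 / 2^11
LSB = 1.07 / 2048
LSB = 0.00052246 V = 0.52246094 mV

0.52246094 mV


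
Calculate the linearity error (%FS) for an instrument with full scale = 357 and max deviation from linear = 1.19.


Linearity error = (max deviation / full scale) * 100%.
Linearity = (1.19 / 357) * 100
Linearity = 0.333 %FS

0.333 %FS


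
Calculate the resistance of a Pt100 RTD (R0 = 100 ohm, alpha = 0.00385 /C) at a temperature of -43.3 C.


The RTD equation: Rt = R0 * (1 + alpha * T).
Rt = 100 * (1 + 0.00385 * -43.3)
Rt = 100 * (1 + -0.166705)
Rt = 100 * 0.833295
Rt = 83.329 ohm

83.329 ohm


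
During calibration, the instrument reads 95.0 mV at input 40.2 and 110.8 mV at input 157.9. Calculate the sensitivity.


Sensitivity = (y2 - y1) / (x2 - x1).
S = (110.8 - 95.0) / (157.9 - 40.2)
S = 15.8 / 117.7
S = 0.1342 mV/unit

0.1342 mV/unit


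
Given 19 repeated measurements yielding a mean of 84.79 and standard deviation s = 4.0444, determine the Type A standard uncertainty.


The standard uncertainty for Type A evaluation is u = s / sqrt(n).
u = 4.0444 / sqrt(19)
u = 4.0444 / 4.3589
u = 0.9278

0.9278


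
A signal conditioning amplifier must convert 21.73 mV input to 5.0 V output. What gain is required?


Gain = Vout / Vin (converting to same units).
G = 5.0 V / 21.73 mV
G = 5000.0 mV / 21.73 mV
G = 230.1

230.1


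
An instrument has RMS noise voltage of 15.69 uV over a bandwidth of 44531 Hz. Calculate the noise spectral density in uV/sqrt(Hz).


Noise spectral density = Vrms / sqrt(BW).
NSD = 15.69 / sqrt(44531)
NSD = 15.69 / 211.0237
NSD = 0.0744 uV/sqrt(Hz)

0.0744 uV/sqrt(Hz)


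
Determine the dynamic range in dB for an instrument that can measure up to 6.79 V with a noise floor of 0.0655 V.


Dynamic range = 20 * log10(Vmax / Vnoise).
DR = 20 * log10(6.79 / 0.0655)
DR = 20 * log10(103.66)
DR = 40.31 dB

40.31 dB


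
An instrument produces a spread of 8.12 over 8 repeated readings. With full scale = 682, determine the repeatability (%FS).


Repeatability = (spread / full scale) * 100%.
R = (8.12 / 682) * 100
R = 1.191 %FS

1.191 %FS


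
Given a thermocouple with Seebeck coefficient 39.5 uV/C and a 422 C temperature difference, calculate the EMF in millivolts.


The thermocouple output V = sensitivity * dT.
V = 39.5 uV/C * 422 C
V = 16669.0 uV
V = 16.669 mV

16.669 mV


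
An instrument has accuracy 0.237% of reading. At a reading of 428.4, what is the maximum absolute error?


Absolute error = (accuracy% / 100) * reading.
Error = (0.237 / 100) * 428.4
Error = 0.00237 * 428.4
Error = 1.0153

1.0153


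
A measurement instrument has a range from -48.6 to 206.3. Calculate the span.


Span = upper range - lower range.
Span = 206.3 - (-48.6)
Span = 254.9

254.9


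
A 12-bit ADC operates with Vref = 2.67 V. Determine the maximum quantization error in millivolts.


The maximum quantization error is +/- LSB/2.
LSB = Vref / 2^n = 2.67 / 4096 = 0.00065186 V
Max error = LSB / 2 = 0.00065186 / 2 = 0.00032593 V
Max error = 0.3259 mV

0.3259 mV


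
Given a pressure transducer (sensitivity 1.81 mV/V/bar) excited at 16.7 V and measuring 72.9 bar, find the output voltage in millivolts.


Output = sensitivity * Vex * P.
Vout = 1.81 * 16.7 * 72.9
Vout = 30.227 * 72.9
Vout = 2203.55 mV

2203.55 mV


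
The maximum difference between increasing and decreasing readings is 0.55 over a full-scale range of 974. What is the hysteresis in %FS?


Hysteresis = (max difference / full scale) * 100%.
H = (0.55 / 974) * 100
H = 0.056 %FS

0.056 %FS


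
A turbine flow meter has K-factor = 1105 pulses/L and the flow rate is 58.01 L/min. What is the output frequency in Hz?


Frequency = K * Q / 60 (converting L/min to L/s).
f = 1105 * 58.01 / 60
f = 64101.05 / 60
f = 1068.35 Hz

1068.35 Hz


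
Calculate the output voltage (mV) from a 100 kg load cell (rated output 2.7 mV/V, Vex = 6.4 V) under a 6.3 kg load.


Vout = rated_output * Vex * (load / capacity).
Vout = 2.7 * 6.4 * (6.3 / 100)
Vout = 2.7 * 6.4 * 0.063
Vout = 1.089 mV

1.089 mV


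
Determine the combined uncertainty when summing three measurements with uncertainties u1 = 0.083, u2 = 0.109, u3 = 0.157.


For a sum of independent quantities, uc = sqrt(u1^2 + u2^2 + u3^2).
uc = sqrt(0.083^2 + 0.109^2 + 0.157^2)
uc = sqrt(0.006889 + 0.011881 + 0.024649)
uc = 0.2084

0.2084


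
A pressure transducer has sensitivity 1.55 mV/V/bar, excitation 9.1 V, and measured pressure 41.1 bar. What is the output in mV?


Output = sensitivity * Vex * P.
Vout = 1.55 * 9.1 * 41.1
Vout = 14.105 * 41.1
Vout = 579.72 mV

579.72 mV


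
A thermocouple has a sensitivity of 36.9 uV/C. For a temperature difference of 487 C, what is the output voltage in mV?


The thermocouple output V = sensitivity * dT.
V = 36.9 uV/C * 487 C
V = 17970.3 uV
V = 17.97 mV

17.97 mV


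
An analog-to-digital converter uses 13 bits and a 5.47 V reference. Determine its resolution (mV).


The resolution (LSB) of an ADC is Vref / 2^n.
LSB = 5.47 / 2^13
LSB = 5.47 / 8192
LSB = 0.00066772 V = 0.66772461 mV

0.66772461 mV


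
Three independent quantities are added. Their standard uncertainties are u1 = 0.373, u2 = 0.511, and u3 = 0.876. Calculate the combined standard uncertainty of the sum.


For a sum of independent quantities, uc = sqrt(u1^2 + u2^2 + u3^2).
uc = sqrt(0.373^2 + 0.511^2 + 0.876^2)
uc = sqrt(0.139129 + 0.261121 + 0.767376)
uc = 1.0806

1.0806


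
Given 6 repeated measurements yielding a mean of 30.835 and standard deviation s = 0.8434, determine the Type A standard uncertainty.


The standard uncertainty for Type A evaluation is u = s / sqrt(n).
u = 0.8434 / sqrt(6)
u = 0.8434 / 2.4495
u = 0.3443

0.3443


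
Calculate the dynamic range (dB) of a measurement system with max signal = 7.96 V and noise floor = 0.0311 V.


Dynamic range = 20 * log10(Vmax / Vnoise).
DR = 20 * log10(7.96 / 0.0311)
DR = 20 * log10(255.95)
DR = 48.16 dB

48.16 dB


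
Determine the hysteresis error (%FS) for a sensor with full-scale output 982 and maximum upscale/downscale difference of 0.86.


Hysteresis = (max difference / full scale) * 100%.
H = (0.86 / 982) * 100
H = 0.088 %FS

0.088 %FS


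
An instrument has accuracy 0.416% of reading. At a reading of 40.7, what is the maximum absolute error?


Absolute error = (accuracy% / 100) * reading.
Error = (0.416 / 100) * 40.7
Error = 0.00416 * 40.7
Error = 0.1693

0.1693


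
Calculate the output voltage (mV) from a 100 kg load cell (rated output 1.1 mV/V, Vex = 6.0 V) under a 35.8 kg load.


Vout = rated_output * Vex * (load / capacity).
Vout = 1.1 * 6.0 * (35.8 / 100)
Vout = 1.1 * 6.0 * 0.358
Vout = 2.363 mV

2.363 mV


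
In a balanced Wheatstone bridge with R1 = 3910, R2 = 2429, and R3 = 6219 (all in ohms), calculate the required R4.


At balance: R1*R4 = R2*R3, so R4 = R2*R3/R1.
R4 = 2429 * 6219 / 3910
R4 = 15105951 / 3910
R4 = 3863.41 ohm

3863.41 ohm


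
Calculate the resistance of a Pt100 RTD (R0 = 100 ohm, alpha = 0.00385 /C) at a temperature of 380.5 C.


The RTD equation: Rt = R0 * (1 + alpha * T).
Rt = 100 * (1 + 0.00385 * 380.5)
Rt = 100 * (1 + 1.464925)
Rt = 100 * 2.464925
Rt = 246.493 ohm

246.493 ohm


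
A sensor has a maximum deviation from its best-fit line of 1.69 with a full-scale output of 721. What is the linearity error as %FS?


Linearity error = (max deviation / full scale) * 100%.
Linearity = (1.69 / 721) * 100
Linearity = 0.234 %FS

0.234 %FS


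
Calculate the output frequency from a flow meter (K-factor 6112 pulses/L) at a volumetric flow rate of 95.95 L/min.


Frequency = K * Q / 60 (converting L/min to L/s).
f = 6112 * 95.95 / 60
f = 586446.4 / 60
f = 9774.11 Hz

9774.11 Hz


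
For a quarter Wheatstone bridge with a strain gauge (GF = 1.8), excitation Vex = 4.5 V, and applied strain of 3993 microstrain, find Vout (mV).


Quarter bridge output: Vout = (GF * epsilon * Vex) / 4.
Vout = (1.8 * 3993e-6 * 4.5) / 4
Vout = 0.0323433 / 4 V
Vout = 0.00808582 V = 8.0858 mV

8.0858 mV


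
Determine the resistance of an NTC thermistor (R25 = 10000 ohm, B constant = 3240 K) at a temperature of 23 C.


NTC thermistor equation: Rt = R25 * exp(B * (1/T - 1/T25)).
T in Kelvin: 296.15 K, T25 = 298.15 K
1/T - 1/T25 = 1/296.15 - 1/298.15 = 2.265e-05
B * (1/T - 1/T25) = 3240 * 2.265e-05 = 0.0734
Rt = 10000 * exp(0.0734) = 10761.5 ohm

10761.5 ohm


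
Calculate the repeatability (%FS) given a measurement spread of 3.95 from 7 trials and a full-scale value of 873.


Repeatability = (spread / full scale) * 100%.
R = (3.95 / 873) * 100
R = 0.452 %FS

0.452 %FS


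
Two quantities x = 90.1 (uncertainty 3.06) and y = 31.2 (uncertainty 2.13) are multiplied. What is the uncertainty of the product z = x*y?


For a product z = x*y, the relative uncertainty is:
uz/z = sqrt((ux/x)^2 + (uy/y)^2)
Relative uncertainties: ux/x = 3.06/90.1 = 0.033962
uy/y = 2.13/31.2 = 0.068269
z = 90.1 * 31.2 = 2811.1
uz = 2811.1 * sqrt(0.033962^2 + 0.068269^2) = 214.349

214.349


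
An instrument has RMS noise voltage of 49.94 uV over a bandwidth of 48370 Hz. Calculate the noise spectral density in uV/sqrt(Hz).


Noise spectral density = Vrms / sqrt(BW).
NSD = 49.94 / sqrt(48370)
NSD = 49.94 / 219.9318
NSD = 0.2271 uV/sqrt(Hz)

0.2271 uV/sqrt(Hz)


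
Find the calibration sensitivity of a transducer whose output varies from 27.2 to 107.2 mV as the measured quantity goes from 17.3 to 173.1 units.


Sensitivity = (y2 - y1) / (x2 - x1).
S = (107.2 - 27.2) / (173.1 - 17.3)
S = 80.0 / 155.8
S = 0.5135 mV/unit

0.5135 mV/unit


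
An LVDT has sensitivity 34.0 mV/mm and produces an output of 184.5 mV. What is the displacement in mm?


Displacement = Vout / sensitivity.
d = 184.5 / 34.0
d = 5.426 mm

5.426 mm


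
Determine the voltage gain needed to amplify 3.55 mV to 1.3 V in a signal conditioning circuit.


Gain = Vout / Vin (converting to same units).
G = 1.3 V / 3.55 mV
G = 1300.0 mV / 3.55 mV
G = 366.2

366.2


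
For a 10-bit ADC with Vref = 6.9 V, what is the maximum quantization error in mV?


The maximum quantization error is +/- LSB/2.
LSB = Vref / 2^n = 6.9 / 1024 = 0.00673828 V
Max error = LSB / 2 = 0.00673828 / 2 = 0.00336914 V
Max error = 3.3691 mV

3.3691 mV


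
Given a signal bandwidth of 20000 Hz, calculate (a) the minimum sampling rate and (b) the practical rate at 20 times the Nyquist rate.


By Nyquist theorem, fs_min = 2 * fmax.
fs_min = 2 * 20000 = 40000 Hz
Practical rate = 20 * fs_min = 20 * 40000 = 800000 Hz

fs_min = 40000 Hz, fs_practical = 800000 Hz


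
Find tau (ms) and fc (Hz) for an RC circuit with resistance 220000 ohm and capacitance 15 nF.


Time constant: tau = R * C.
tau = 220000 * 1.50e-08 = 0.0033 s
tau = 3.3 ms
Cutoff frequency: fc = 1 / (2*pi*R*C).
fc = 1 / (2*pi*0.0033) = 48.23 Hz

tau = 3.3 ms, fc = 48.23 Hz


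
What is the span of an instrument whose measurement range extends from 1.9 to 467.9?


Span = upper range - lower range.
Span = 467.9 - (1.9)
Span = 466.0

466.0


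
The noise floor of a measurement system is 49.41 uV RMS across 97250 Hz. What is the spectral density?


Noise spectral density = Vrms / sqrt(BW).
NSD = 49.41 / sqrt(97250)
NSD = 49.41 / 311.8493
NSD = 0.1584 uV/sqrt(Hz)

0.1584 uV/sqrt(Hz)


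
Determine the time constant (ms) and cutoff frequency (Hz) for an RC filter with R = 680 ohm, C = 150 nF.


Time constant: tau = R * C.
tau = 680 * 1.50e-07 = 0.000102 s
tau = 0.102 ms
Cutoff frequency: fc = 1 / (2*pi*R*C).
fc = 1 / (2*pi*0.000102) = 1560.34 Hz

tau = 0.102 ms, fc = 1560.34 Hz


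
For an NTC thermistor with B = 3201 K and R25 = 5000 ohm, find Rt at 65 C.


NTC thermistor equation: Rt = R25 * exp(B * (1/T - 1/T25)).
T in Kelvin: 338.15 K, T25 = 298.15 K
1/T - 1/T25 = 1/338.15 - 1/298.15 = -0.00039675
B * (1/T - 1/T25) = 3201 * -0.00039675 = -1.27
Rt = 5000 * exp(-1.27) = 1404.2 ohm

1404.2 ohm


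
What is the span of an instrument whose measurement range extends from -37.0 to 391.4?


Span = upper range - lower range.
Span = 391.4 - (-37.0)
Span = 428.4

428.4


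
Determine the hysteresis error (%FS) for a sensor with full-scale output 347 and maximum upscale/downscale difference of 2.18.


Hysteresis = (max difference / full scale) * 100%.
H = (2.18 / 347) * 100
H = 0.628 %FS

0.628 %FS


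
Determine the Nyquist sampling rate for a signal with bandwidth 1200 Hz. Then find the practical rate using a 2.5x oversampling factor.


By Nyquist theorem, fs_min = 2 * fmax.
fs_min = 2 * 1200 = 2400 Hz
Practical rate = 2.5 * fs_min = 2.5 * 2400 = 6000 Hz

fs_min = 2400 Hz, fs_practical = 6000 Hz


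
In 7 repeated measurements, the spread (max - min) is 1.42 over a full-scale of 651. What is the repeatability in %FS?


Repeatability = (spread / full scale) * 100%.
R = (1.42 / 651) * 100
R = 0.218 %FS

0.218 %FS


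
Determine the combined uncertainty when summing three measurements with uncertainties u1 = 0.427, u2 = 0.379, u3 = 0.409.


For a sum of independent quantities, uc = sqrt(u1^2 + u2^2 + u3^2).
uc = sqrt(0.427^2 + 0.379^2 + 0.409^2)
uc = sqrt(0.182329 + 0.143641 + 0.167281)
uc = 0.7023

0.7023


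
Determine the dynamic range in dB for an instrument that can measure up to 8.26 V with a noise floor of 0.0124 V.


Dynamic range = 20 * log10(Vmax / Vnoise).
DR = 20 * log10(8.26 / 0.0124)
DR = 20 * log10(666.13)
DR = 56.47 dB

56.47 dB


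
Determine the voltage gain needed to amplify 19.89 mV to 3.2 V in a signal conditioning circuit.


Gain = Vout / Vin (converting to same units).
G = 3.2 V / 19.89 mV
G = 3200.0 mV / 19.89 mV
G = 160.88

160.88


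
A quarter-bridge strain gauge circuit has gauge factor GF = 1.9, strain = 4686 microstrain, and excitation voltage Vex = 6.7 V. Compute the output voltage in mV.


Quarter bridge output: Vout = (GF * epsilon * Vex) / 4.
Vout = (1.9 * 4686e-6 * 6.7) / 4
Vout = 0.05965278 / 4 V
Vout = 0.01491319 V = 14.9132 mV

14.9132 mV


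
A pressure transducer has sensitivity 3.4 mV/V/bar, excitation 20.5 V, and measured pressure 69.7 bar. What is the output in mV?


Output = sensitivity * Vex * P.
Vout = 3.4 * 20.5 * 69.7
Vout = 69.7 * 69.7
Vout = 4858.09 mV

4858.09 mV


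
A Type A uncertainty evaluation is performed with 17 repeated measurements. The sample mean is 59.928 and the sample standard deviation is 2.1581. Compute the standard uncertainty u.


The standard uncertainty for Type A evaluation is u = s / sqrt(n).
u = 2.1581 / sqrt(17)
u = 2.1581 / 4.1231
u = 0.5234

0.5234


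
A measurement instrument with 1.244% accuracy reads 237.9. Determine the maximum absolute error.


Absolute error = (accuracy% / 100) * reading.
Error = (1.244 / 100) * 237.9
Error = 0.01244 * 237.9
Error = 2.9595

2.9595


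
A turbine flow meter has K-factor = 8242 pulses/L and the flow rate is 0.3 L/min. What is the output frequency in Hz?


Frequency = K * Q / 60 (converting L/min to L/s).
f = 8242 * 0.3 / 60
f = 2472.6 / 60
f = 41.21 Hz

41.21 Hz


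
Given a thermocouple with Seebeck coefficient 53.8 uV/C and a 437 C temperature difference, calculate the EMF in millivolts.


The thermocouple output V = sensitivity * dT.
V = 53.8 uV/C * 437 C
V = 23510.6 uV
V = 23.511 mV

23.511 mV


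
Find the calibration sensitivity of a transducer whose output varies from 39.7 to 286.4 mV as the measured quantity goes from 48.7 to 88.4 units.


Sensitivity = (y2 - y1) / (x2 - x1).
S = (286.4 - 39.7) / (88.4 - 48.7)
S = 246.7 / 39.7
S = 6.2141 mV/unit

6.2141 mV/unit


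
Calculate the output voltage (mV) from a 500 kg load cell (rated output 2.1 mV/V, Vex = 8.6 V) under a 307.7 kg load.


Vout = rated_output * Vex * (load / capacity).
Vout = 2.1 * 8.6 * (307.7 / 500)
Vout = 2.1 * 8.6 * 0.6154
Vout = 11.114 mV

11.114 mV


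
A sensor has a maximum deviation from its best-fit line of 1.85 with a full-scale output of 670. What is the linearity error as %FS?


Linearity error = (max deviation / full scale) * 100%.
Linearity = (1.85 / 670) * 100
Linearity = 0.276 %FS

0.276 %FS


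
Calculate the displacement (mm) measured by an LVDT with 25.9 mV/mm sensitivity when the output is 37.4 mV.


Displacement = Vout / sensitivity.
d = 37.4 / 25.9
d = 1.444 mm

1.444 mm


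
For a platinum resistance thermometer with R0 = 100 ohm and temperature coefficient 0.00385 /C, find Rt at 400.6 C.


The RTD equation: Rt = R0 * (1 + alpha * T).
Rt = 100 * (1 + 0.00385 * 400.6)
Rt = 100 * (1 + 1.54231)
Rt = 100 * 2.54231
Rt = 254.231 ohm

254.231 ohm


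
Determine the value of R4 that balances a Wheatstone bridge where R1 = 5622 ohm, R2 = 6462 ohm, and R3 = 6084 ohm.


At balance: R1*R4 = R2*R3, so R4 = R2*R3/R1.
R4 = 6462 * 6084 / 5622
R4 = 39314808 / 5622
R4 = 6993.03 ohm

6993.03 ohm


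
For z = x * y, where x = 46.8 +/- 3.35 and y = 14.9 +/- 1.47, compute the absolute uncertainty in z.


For a product z = x*y, the relative uncertainty is:
uz/z = sqrt((ux/x)^2 + (uy/y)^2)
Relative uncertainties: ux/x = 3.35/46.8 = 0.071581
uy/y = 1.47/14.9 = 0.098658
z = 46.8 * 14.9 = 697.3
uz = 697.3 * sqrt(0.071581^2 + 0.098658^2) = 84.996

84.996


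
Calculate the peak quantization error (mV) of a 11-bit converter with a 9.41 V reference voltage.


The maximum quantization error is +/- LSB/2.
LSB = Vref / 2^n = 9.41 / 2048 = 0.00459473 V
Max error = LSB / 2 = 0.00459473 / 2 = 0.00229736 V
Max error = 2.2974 mV

2.2974 mV


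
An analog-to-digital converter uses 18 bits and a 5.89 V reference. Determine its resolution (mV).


The resolution (LSB) of an ADC is Vref / 2^n.
LSB = 5.89 / 2^18
LSB = 5.89 / 262144
LSB = 2.247e-05 V = 0.02246857 mV

0.02246857 mV


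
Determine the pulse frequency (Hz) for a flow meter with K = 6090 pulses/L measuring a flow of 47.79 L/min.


Frequency = K * Q / 60 (converting L/min to L/s).
f = 6090 * 47.79 / 60
f = 291041.1 / 60
f = 4850.68 Hz

4850.68 Hz


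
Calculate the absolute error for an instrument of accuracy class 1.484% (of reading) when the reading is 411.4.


Absolute error = (accuracy% / 100) * reading.
Error = (1.484 / 100) * 411.4
Error = 0.01484 * 411.4
Error = 6.1052

6.1052


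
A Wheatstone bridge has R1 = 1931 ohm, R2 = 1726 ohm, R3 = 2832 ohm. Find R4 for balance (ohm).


At balance: R1*R4 = R2*R3, so R4 = R2*R3/R1.
R4 = 1726 * 2832 / 1931
R4 = 4888032 / 1931
R4 = 2531.35 ohm

2531.35 ohm


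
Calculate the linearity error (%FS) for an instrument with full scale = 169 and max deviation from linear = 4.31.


Linearity error = (max deviation / full scale) * 100%.
Linearity = (4.31 / 169) * 100
Linearity = 2.55 %FS

2.55 %FS


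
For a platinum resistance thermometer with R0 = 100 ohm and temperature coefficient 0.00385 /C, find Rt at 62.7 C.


The RTD equation: Rt = R0 * (1 + alpha * T).
Rt = 100 * (1 + 0.00385 * 62.7)
Rt = 100 * (1 + 0.241395)
Rt = 100 * 1.241395
Rt = 124.139 ohm

124.139 ohm


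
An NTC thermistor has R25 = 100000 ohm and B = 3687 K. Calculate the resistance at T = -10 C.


NTC thermistor equation: Rt = R25 * exp(B * (1/T - 1/T25)).
T in Kelvin: 263.15 K, T25 = 298.15 K
1/T - 1/T25 = 1/263.15 - 1/298.15 = 0.0004461
B * (1/T - 1/T25) = 3687 * 0.0004461 = 1.6448
Rt = 100000 * exp(1.6448) = 517977.6 ohm

517977.6 ohm


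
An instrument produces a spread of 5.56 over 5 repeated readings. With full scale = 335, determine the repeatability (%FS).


Repeatability = (spread / full scale) * 100%.
R = (5.56 / 335) * 100
R = 1.66 %FS

1.66 %FS


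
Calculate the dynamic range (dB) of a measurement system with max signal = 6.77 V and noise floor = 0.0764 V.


Dynamic range = 20 * log10(Vmax / Vnoise).
DR = 20 * log10(6.77 / 0.0764)
DR = 20 * log10(88.61)
DR = 38.95 dB

38.95 dB


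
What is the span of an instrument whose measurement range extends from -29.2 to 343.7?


Span = upper range - lower range.
Span = 343.7 - (-29.2)
Span = 372.9

372.9


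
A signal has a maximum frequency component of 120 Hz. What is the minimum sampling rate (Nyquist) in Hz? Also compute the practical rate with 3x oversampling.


By Nyquist theorem, fs_min = 2 * fmax.
fs_min = 2 * 120 = 240 Hz
Practical rate = 3 * fs_min = 3 * 240 = 720 Hz

fs_min = 240 Hz, fs_practical = 720 Hz


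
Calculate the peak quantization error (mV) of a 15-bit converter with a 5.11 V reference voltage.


The maximum quantization error is +/- LSB/2.
LSB = Vref / 2^n = 5.11 / 32768 = 0.00015594 V
Max error = LSB / 2 = 0.00015594 / 2 = 7.797e-05 V
Max error = 0.078 mV

0.078 mV


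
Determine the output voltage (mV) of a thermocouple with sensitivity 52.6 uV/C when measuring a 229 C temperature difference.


The thermocouple output V = sensitivity * dT.
V = 52.6 uV/C * 229 C
V = 12045.4 uV
V = 12.045 mV

12.045 mV


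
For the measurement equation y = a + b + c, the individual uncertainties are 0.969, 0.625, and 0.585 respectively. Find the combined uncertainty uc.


For a sum of independent quantities, uc = sqrt(u1^2 + u2^2 + u3^2).
uc = sqrt(0.969^2 + 0.625^2 + 0.585^2)
uc = sqrt(0.938961 + 0.390625 + 0.342225)
uc = 1.293

1.293


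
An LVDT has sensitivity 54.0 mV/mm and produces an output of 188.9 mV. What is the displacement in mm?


Displacement = Vout / sensitivity.
d = 188.9 / 54.0
d = 3.498 mm

3.498 mm


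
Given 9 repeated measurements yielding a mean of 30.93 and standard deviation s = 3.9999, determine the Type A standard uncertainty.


The standard uncertainty for Type A evaluation is u = s / sqrt(n).
u = 3.9999 / sqrt(9)
u = 3.9999 / 3.0
u = 1.3333

1.3333


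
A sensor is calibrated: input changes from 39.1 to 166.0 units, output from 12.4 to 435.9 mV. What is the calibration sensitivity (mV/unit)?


Sensitivity = (y2 - y1) / (x2 - x1).
S = (435.9 - 12.4) / (166.0 - 39.1)
S = 423.5 / 126.9
S = 3.3373 mV/unit

3.3373 mV/unit


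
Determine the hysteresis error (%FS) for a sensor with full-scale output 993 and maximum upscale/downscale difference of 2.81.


Hysteresis = (max difference / full scale) * 100%.
H = (2.81 / 993) * 100
H = 0.283 %FS

0.283 %FS


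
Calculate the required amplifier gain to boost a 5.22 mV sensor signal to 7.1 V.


Gain = Vout / Vin (converting to same units).
G = 7.1 V / 5.22 mV
G = 7100.0 mV / 5.22 mV
G = 1360.15

1360.15


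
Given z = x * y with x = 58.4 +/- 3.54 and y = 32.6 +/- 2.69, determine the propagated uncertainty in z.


For a product z = x*y, the relative uncertainty is:
uz/z = sqrt((ux/x)^2 + (uy/y)^2)
Relative uncertainties: ux/x = 3.54/58.4 = 0.060616
uy/y = 2.69/32.6 = 0.082515
z = 58.4 * 32.6 = 1903.8
uz = 1903.8 * sqrt(0.060616^2 + 0.082515^2) = 194.929

194.929


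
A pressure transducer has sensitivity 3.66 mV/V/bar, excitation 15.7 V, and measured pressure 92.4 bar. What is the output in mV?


Output = sensitivity * Vex * P.
Vout = 3.66 * 15.7 * 92.4
Vout = 57.462 * 92.4
Vout = 5309.49 mV

5309.49 mV


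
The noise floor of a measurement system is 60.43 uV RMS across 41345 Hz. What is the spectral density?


Noise spectral density = Vrms / sqrt(BW).
NSD = 60.43 / sqrt(41345)
NSD = 60.43 / 203.3347
NSD = 0.2972 uV/sqrt(Hz)

0.2972 uV/sqrt(Hz)


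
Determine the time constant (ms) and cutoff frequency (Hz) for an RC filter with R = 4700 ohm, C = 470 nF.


Time constant: tau = R * C.
tau = 4700 * 4.70e-07 = 0.002209 s
tau = 2.209 ms
Cutoff frequency: fc = 1 / (2*pi*R*C).
fc = 1 / (2*pi*0.002209) = 72.05 Hz

tau = 2.209 ms, fc = 72.05 Hz


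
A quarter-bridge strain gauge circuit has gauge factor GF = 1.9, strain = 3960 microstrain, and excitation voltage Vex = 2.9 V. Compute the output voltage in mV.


Quarter bridge output: Vout = (GF * epsilon * Vex) / 4.
Vout = (1.9 * 3960e-6 * 2.9) / 4
Vout = 0.0218196 / 4 V
Vout = 0.0054549 V = 5.4549 mV

5.4549 mV


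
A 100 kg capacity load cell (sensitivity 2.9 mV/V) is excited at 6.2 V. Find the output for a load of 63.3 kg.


Vout = rated_output * Vex * (load / capacity).
Vout = 2.9 * 6.2 * (63.3 / 100)
Vout = 2.9 * 6.2 * 0.633
Vout = 11.381 mV

11.381 mV


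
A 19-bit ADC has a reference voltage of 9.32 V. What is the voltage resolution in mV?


The resolution (LSB) of an ADC is Vref / 2^n.
LSB = 9.32 / 2^19
LSB = 9.32 / 524288
LSB = 1.778e-05 V = 0.01777649 mV

0.01777649 mV


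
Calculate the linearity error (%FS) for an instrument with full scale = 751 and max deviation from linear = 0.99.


Linearity error = (max deviation / full scale) * 100%.
Linearity = (0.99 / 751) * 100
Linearity = 0.132 %FS

0.132 %FS
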